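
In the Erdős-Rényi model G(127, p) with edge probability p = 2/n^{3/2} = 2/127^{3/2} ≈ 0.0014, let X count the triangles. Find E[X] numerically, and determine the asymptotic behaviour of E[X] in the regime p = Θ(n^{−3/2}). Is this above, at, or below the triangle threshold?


Number of potential triangles: C(127, 3) = 333375.
Each occurs with probability p³ ≈ (0.0014)³ ≈ 2.72881e-09.
By linearity: E[X] = C(127, 3)·p³ ≈ 333375 · 2.72881e-09 ≈ 0.001.
Since α = 3/2 > 1, p = c/n^{3/2} = o(1/n) is below the triangle threshold p ~ 1/n. Asymptotically E[X] ~ (c³/6)·n^{3(1−α)} = (2³/6)·n^{-1.5} → 0, so by Markov's inequality G has no triangles w.h.p.

E[X] ≈ 0.001; in regime p = Θ(1/n^{3/2}) E[X] tends to 0 (below the triangle threshold p ~ 1/n).


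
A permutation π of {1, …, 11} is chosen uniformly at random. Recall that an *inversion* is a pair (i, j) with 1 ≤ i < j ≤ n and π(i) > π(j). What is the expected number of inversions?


Write X = Σ X_I over the C(11, 2) = 55 pairs i < j, with X_I the indicator of one inversion.
There are 55 indicators.
For each fixed pair i < j, the values π(i) and π(j) are two distinct elements of {1, …, 11} in uniformly random order; by symmetry P[π(i) > π(j)] = 1/2.
By linearity: E[X] = 55 · (1/2) = C(11, 2) · (1/2) = 55/2 = 55/2 ≈ 27.500000.

E[X] = 55/2 = 27.500000.


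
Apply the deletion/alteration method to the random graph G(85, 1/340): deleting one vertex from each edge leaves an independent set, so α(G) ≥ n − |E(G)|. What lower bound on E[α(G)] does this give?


E[|E(G)|] = C(85, 2)·p = 3570 · (1/340) = 21/2.
E[α(G)] ≥ n − E[|E(G)|] = 85 − 21/2 = 149/2.
Numerically: ≈ 74.50000.
(This is only a lower bound; the true E[α(G)] may be larger.)

E[α(G)] ≥ 149/2 ≈ 74.50000.


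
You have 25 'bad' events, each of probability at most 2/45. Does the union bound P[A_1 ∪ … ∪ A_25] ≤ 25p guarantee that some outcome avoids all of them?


Union bound: P[∪_{i=1}^{25} A_i] ≤ Σ_i P[A_i] ≤ 25·p = 25·(2/45) = 10/9.
Numerically: 10/9 ≈ 1.11111.
Is 10/9 < 1? NO.
Since the bound 10/9 is ≥ 1, the union bound is uninformative here; it does NOT by itself certify existence.

25·p = 10/9 ≈ 1.11111; existence NOT certified by the union bound.


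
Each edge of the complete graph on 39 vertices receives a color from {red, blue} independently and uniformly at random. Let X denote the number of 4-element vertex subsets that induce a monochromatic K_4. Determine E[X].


Let X = Σ_S X_S over the C(39, 4) = 82251 subsets S of size 4, where X_S = 1 if the K_4 on S is monochromatic.
For a fixed S, the K_4 on S has C(4, 2) = 6 edges. P[all 6 edges red] = (1/2)^6, and likewise for blue, so P[monochromatic] = 2·(1/2)^6 = 2^{1 − 6} = 1/32.
By linearity: E[X] = C(39, 4) · 2^{1 − 6} = 82251 · 1/32 = 82251/32.
Numerically: E[X] ≈ 2570.343750.

E[X] = C(39,4)·2^(1−C(4,2)) = 82251/32 ≈ 2570.343750.


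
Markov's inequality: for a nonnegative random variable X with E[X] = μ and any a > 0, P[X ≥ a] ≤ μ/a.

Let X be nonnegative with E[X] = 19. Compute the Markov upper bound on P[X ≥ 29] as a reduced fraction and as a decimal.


μ = E[X] = 19, a = 29.
Markov: P[X ≥ 29] ≤ μ/a = (19)/29 = 19/29.
Numerically: ≈ 0.65517.
(Since a = 29 > μ = 19.00000, the bound 19/29 is < 1 and informative.)

P[X ≥ 29] ≤ 19/29 ≈ 0.65517.


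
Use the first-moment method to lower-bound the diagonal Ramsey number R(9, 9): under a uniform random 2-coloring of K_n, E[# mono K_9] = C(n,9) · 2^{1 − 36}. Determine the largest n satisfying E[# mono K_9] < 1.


We need C(n, 9) · 2^{1 − 36} < 1, i.e. C(n, 9) < 2^{36 − 1} = 34359738368.
Check values of n near the boundary:
  n = 63: C(63, 9) = 23667689815; 23667689815 < 34359738368? YES
  n = 64: C(64, 9) = 27540584512; 27540584512 < 34359738368? YES
  n = 65: C(65, 9) = 31966749880; 31966749880 < 34359738368? YES
  n = 66: C(66, 9) = 37014131440; 37014131440 < 34359738368? NO
The largest n with C(n, 9) < 34359738368 is n = 65 (where E[X] = 3995843735/4294967296 ≈ 0.9303549). Hence R(9, 9) > 65, i.e. R(9, 9) ≥ 66.

Largest n = 65; hence R(9, 9) > 65.


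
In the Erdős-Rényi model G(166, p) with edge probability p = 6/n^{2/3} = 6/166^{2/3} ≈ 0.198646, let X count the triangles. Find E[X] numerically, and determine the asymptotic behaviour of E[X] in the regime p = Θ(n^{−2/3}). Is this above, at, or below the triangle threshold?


Number of potential triangles: C(166, 3) = 748660.
Each occurs with probability p³ ≈ (0.198646)³ ≈ 7.83858325e-03.
By linearity: E[X] = C(166, 3)·p³ ≈ 748660 · 7.83858325e-03 ≈ 5868.433735.
Since α = 2/3 < 1, p = c/n^{2/3} ≫ 1/n is above the triangle threshold p ~ 1/n. Asymptotically E[X] ~ (c³/6)·n^{3(1−α)} = (6³/6)·n^{1} → ∞; triangles are abundant w.h.p.

E[X] ≈ 5868.433735; in regime p = Θ(1/n^{2/3}) E[X] diverges (above the triangle threshold p ~ 1/n).


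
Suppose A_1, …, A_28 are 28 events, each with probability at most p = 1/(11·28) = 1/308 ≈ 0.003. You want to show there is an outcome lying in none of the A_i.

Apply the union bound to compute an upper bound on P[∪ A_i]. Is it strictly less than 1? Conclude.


Union bound: P[∪_{i=1}^{28} A_i] ≤ Σ_i P[A_i] ≤ 28·p = 28·(1/308) = 1/11.
Numerically: 1/11 ≈ 0.091.
Is 1/11 < 1? YES.
Since P[∪ A_i] ≤ 1/11 < 1, the complement has P[∩ A_i^c] ≥ 1 − 1/11 = 10/11 > 0, so some outcome avoids every A_i.

28·p = 1/11 ≈ 0.091; existence CERTIFIED by the union bound.


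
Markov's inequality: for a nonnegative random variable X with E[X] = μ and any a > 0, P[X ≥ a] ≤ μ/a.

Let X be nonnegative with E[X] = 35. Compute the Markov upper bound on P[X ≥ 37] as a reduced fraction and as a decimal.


μ = E[X] = 35, a = 37.
Markov: P[X ≥ 37] ≤ μ/a = (35)/37 = 35/37.
Numerically: ≈ 0.94595.
(Since a = 37 > μ = 35.00000, the bound 35/37 is < 1 and informative.)

P[X ≥ 37] ≤ 35/37 ≈ 0.94595.


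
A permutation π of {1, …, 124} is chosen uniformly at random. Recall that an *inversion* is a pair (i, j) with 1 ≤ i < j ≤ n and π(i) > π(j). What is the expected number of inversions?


Write X = Σ X_I over the C(124, 2) = 7626 pairs i < j, with X_I the indicator of one inversion.
There are 7626 indicators.
For each fixed pair i < j, the values π(i) and π(j) are two distinct elements of {1, …, 124} in uniformly random order; by symmetry P[π(i) > π(j)] = 1/2.
By linearity: E[X] = 7626 · (1/2) = C(124, 2) · (1/2) = 7626/2 = 3813 ≈ 3813.000000.

E[X] = 3813 = 3813.000000.


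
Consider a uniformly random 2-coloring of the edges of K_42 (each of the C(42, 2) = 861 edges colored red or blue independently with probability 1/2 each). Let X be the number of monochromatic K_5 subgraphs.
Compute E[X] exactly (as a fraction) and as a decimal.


Let X = Σ_S X_S over the C(42, 5) = 850668 subsets S of size 5, where X_S = 1 if the K_5 on S is monochromatic.
For a fixed S, the K_5 on S has C(5, 2) = 10 edges. P[all 10 edges red] = (1/2)^10, and likewise for blue, so P[monochromatic] = 2·(1/2)^10 = 2^{1 − 10} = 1/512.
Summing: E[X] = C(42, 5) · 2^{1 − 10} = 850668 · 1/512 = 212667/128.
Numerically: E[X] ≈ 1661.461.

E[X] = C(42,5)·2^(1−C(5,2)) = 212667/128 ≈ 1661.461.


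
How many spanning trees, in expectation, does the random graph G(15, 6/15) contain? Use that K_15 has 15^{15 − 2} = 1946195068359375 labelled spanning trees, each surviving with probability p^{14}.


K_15 has 15^{15 − 2} = 1946195068359375 labelled spanning trees.
For each such spanning tree H, let X_H = 1 if all 14 edges of H are present in G. Then P[X_H = 1] = p^{14} = (2/5)^{14} = 16384/6103515625.
By linearity: E[X] = Σ_H E[X_H] = 1946195068359375 · p^{14} = 1946195068359375 · 16384/6103515625 = 26121388032/5.
Numerically: E[X] ≈ 5.224e+09.

E[X] = 1946195068359375 · (2/5)^{14} = 26121388032/5 ≈ 5.224e+09.


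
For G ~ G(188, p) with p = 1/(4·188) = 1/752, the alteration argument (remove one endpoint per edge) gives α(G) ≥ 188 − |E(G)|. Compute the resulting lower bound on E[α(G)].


E[|E(G)|] = C(188, 2)·p = 17578 · (1/752) = 187/8.
E[α(G)] ≥ n − E[|E(G)|] = 188 − 187/8 = 1317/8.
Numerically: ≈ 164.625000.
(This is only a lower bound; the true E[α(G)] may be larger.)

E[α(G)] ≥ 1317/8 ≈ 164.625000.


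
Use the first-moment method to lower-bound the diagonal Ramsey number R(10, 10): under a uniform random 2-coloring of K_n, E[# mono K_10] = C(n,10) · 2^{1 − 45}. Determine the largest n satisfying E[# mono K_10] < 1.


We need C(n, 10) · 2^{1 − 45} < 1, i.e. C(n, 10) < 2^{45 − 1} = 17592186044416.
Check values of n near the boundary:
  n = 95: C(95, 10) = 10104934117421; 10104934117421 < 17592186044416? YES
  n = 96: C(96, 10) = 11279926456656; 11279926456656 < 17592186044416? YES
  n = 97: C(97, 10) = 12576469727536; 12576469727536 < 17592186044416? YES
  n = 98: C(98, 10) = 14005614014756; 14005614014756 < 17592186044416? YES
  n = 99: C(99, 10) = 15579278510796; 15579278510796 < 17592186044416? YES
  n = 100: C(100, 10) = 17310309456440; 17310309456440 < 17592186044416? YES
  n = 101: C(101, 10) = 19212541264840; 19212541264840 < 17592186044416? NO
  n = 102: C(102, 10) = 21300860967540; 21300860967540 < 17592186044416? NO
  n = 103: C(103, 10) = 23591276125340; 23591276125340 < 17592186044416? NO
The largest n with C(n, 10) < 17592186044416 is n = 100 (where E[X] = 2163788682055/2199023255552 ≈ 0.9839772). Hence R(10, 10) > 100, i.e. R(10, 10) ≥ 101.

Largest n = 100; hence R(10, 10) > 100.


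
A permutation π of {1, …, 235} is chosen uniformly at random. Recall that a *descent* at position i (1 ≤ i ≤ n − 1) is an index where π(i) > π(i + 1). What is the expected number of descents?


Write X = Σ X_I over i = 1, …, 234, with X_I the indicator of one descent.
There are 234 indicators.
For each fixed i, the pair (π(i), π(i+1)) is a uniformly random ordered pair of distinct values from {1, …, 235}; by symmetry P[π(i) > π(i+1)] = 1/2.
By linearity: E[X] = 234 · (1/2) = (235 − 1) · (1/2) = 117 ≈ 117.000.

E[X] = 117 = 117.000.


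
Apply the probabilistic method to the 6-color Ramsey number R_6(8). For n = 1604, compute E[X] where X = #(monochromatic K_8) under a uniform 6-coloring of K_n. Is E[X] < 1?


E[X] = C(1604, 8) · 6^{1 − 28} = 1067877273673000226280 · 6^{−27} = 1067877273673000226280/1023490369077469249536.
As a reduced fraction: E[X] = 44494886403041676095/42645432044894552064 ≈ 1.0433682.
Is E[X] < 1? NO.
Since E[X] ≥ 1, the first-moment bound is inconclusive at n = 1604; it does NOT by itself certify R_6(8) > 1604.

E[X] = 44494886403041676095/42645432044894552064 ≈ 1.0433682; E[X] ≥ 1; first-moment method inconclusive here.


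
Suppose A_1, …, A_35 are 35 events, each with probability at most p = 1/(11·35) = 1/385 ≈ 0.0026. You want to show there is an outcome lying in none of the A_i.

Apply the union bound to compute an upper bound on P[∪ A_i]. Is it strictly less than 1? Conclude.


Union bound: P[∪_{i=1}^{35} A_i] ≤ Σ_i P[A_i] ≤ 35·p = 35·(1/385) = 1/11.
Numerically: 1/11 ≈ 0.0909.
Is 1/11 < 1? YES.
Since P[∪ A_i] ≤ 1/11 < 1, the complement has P[∩ A_i^c] ≥ 1 − 1/11 = 10/11 > 0, so some outcome avoids every A_i.

35·p = 1/11 ≈ 0.0909; existence CERTIFIED by the union bound.


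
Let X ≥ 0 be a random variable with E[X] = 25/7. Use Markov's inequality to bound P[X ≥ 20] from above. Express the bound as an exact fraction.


μ = E[X] = 25/7, a = 20.
Markov: P[X ≥ 20] ≤ μ/a = (25/7)/20 = 5/28.
Numerically: ≈ 0.1786.
(Since a = 20 > μ = 3.5714, the bound 5/28 is < 1 and informative.)

P[X ≥ 20] ≤ 5/28 ≈ 0.1786.


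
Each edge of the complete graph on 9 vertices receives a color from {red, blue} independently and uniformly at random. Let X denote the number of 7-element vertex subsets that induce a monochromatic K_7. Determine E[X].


Let X = Σ_S X_S over the C(9, 7) = 36 subsets S of size 7, where X_S = 1 if the K_7 on S is monochromatic.
For a fixed S, the K_7 on S has C(7, 2) = 21 edges. P[all 21 edges red] = (1/2)^21, and likewise for blue, so P[monochromatic] = 2·(1/2)^21 = 2^{1 − 21} = 1/1048576.
Summing: E[X] = C(9, 7) · 2^{1 − 21} = 36 · 1/1048576 = 9/262144.
Numerically: E[X] ≈ 0.000.

E[X] = C(9,7)·2^(1−C(7,2)) = 9/262144 ≈ 0.000.


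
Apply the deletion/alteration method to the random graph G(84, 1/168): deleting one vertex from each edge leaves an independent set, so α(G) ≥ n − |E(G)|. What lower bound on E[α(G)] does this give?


E[|E(G)|] = C(84, 2)·p = 3486 · (1/168) = 83/4.
E[α(G)] ≥ n − E[|E(G)|] = 84 − 83/4 = 253/4.
Numerically: ≈ 63.25000.
(This is only a lower bound; the true E[α(G)] may be larger.)

E[α(G)] ≥ 253/4 ≈ 63.25000.


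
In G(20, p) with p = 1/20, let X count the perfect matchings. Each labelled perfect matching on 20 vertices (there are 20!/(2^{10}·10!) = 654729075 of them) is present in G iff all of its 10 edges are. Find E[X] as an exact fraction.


K_20 has 20!/(2^{10}·10!) = 654729075 labelled perfect matchings.
For each such perfect matching H, let X_H = 1 if all 10 edges of H are present in G. Then P[X_H = 1] = p^{10} = (1/20)^{10} = 1/10240000000000.
By linearity of expectation: E[X] = Σ_H E[X_H] = 654729075 · p^{10} = 654729075 · 1/10240000000000 = 26189163/409600000000.
Numerically: E[X] ≈ 6.39384e-05.

E[X] = 654729075 · (1/20)^{10} = 26189163/409600000000 ≈ 6.39384e-05.


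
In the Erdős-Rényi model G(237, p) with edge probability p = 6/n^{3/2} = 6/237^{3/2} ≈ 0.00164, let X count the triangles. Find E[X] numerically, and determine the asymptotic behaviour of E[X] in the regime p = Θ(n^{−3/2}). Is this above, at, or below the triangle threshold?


Number of potential triangles: C(237, 3) = 2190670.
Each occurs with probability p³ ≈ (0.00164)³ ≈ 4.44720e-09.
By linearity: E[X] = C(237, 3)·p³ ≈ 2190670 · 4.44720e-09 ≈ 0.010.
Since α = 3/2 > 1, p = c/n^{3/2} = o(1/n) is below the triangle threshold p ~ 1/n. Asymptotically E[X] ~ (c³/6)·n^{3(1−α)} = (6³/6)·n^{-1.5} → 0, so by Markov's inequality G has no triangles w.h.p.

E[X] ≈ 0.010; in regime p = Θ(1/n^{3/2}) E[X] tends to 0 (below the triangle threshold p ~ 1/n).


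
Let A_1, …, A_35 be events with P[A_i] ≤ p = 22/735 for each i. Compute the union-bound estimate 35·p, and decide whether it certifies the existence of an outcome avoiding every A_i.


Union bound: P[∪_{i=1}^{35} A_i] ≤ Σ_i P[A_i] ≤ 35·p = 35·(22/735) = 22/21.
Numerically: 22/21 ≈ 1.04762.
Is 22/21 < 1? NO.
Since the bound 22/21 is ≥ 1, the union bound is uninformative here; it does NOT by itself certify existence.

35·p = 22/21 ≈ 1.04762; existence NOT certified by the union bound.


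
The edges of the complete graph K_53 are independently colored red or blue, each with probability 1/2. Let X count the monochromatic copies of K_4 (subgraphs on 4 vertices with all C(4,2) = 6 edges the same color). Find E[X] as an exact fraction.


Let X = Σ_S X_S over the C(53, 4) = 292825 subsets S of size 4, where X_S = 1 if the K_4 on S is monochromatic.
For a fixed S, the K_4 on S has C(4, 2) = 6 edges. P[all 6 edges red] = (1/2)^6, and likewise for blue, so P[monochromatic] = 2·(1/2)^6 = 2^{1 − 6} = 1/32.
By linearity: E[X] = C(53, 4) · 2^{1 − 6} = 292825 · 1/32 = 292825/32.
Numerically: E[X] ≈ 9150.781.

E[X] = C(53,4)·2^(1−C(4,2)) = 292825/32 ≈ 9150.781.


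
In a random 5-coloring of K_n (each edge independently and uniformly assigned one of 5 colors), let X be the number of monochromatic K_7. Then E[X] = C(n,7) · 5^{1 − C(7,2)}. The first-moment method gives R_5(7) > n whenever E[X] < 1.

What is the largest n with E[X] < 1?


We need C(n, 7) · 5^{1 − 21} < 1, i.e. C(n, 7) < 5^{21 − 1} = 95367431640625.
Check values of n near the boundary:
  n = 333: C(333, 7) = 84549532139028; 84549532139028 < 95367431640625? YES
  n = 334: C(334, 7) = 86359460961576; 86359460961576 < 95367431640625? YES
  n = 335: C(335, 7) = 88202498238195; 88202498238195 < 95367431640625? YES
  n = 336: C(336, 7) = 90079147136880; 90079147136880 < 95367431640625? YES
  n = 337: C(337, 7) = 91989916924632; 91989916924632 < 95367431640625? YES
  n = 338: C(338, 7) = 93935323022736; 93935323022736 < 95367431640625? YES
  n = 339: C(339, 7) = 95915887062372; 95915887062372 < 95367431640625? NO
  n = 340: C(340, 7) = 97932136940560; 97932136940560 < 95367431640625? NO
The largest n with C(n, 7) < 95367431640625 is n = 338 (where E[X] = 93935323022736/95367431640625 ≈ 0.98498). Hence R_5(7) > 338, i.e. R_5(7) ≥ 339.

Largest n = 338; hence R_5(7) > 338.


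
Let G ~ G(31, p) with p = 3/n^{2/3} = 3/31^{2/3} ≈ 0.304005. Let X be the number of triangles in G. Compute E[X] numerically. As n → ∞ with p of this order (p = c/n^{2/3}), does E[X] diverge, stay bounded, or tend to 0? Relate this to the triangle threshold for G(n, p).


Number of potential triangles: C(31, 3) = 4495.
Each occurs with probability p³ ≈ (0.304005)³ ≈ 2.80957336e-02.
By linearity: E[X] = C(31, 3)·p³ ≈ 4495 · 2.80957336e-02 ≈ 126.290323.
Since α = 2/3 < 1, p = c/n^{2/3} ≫ 1/n is above the triangle threshold p ~ 1/n. Asymptotically E[X] ~ (c³/6)·n^{3(1−α)} = (3³/6)·n^{1} → ∞; triangles are abundant w.h.p.

E[X] ≈ 126.290323; in regime p = Θ(1/n^{2/3}) E[X] diverges (above the triangle threshold p ~ 1/n).


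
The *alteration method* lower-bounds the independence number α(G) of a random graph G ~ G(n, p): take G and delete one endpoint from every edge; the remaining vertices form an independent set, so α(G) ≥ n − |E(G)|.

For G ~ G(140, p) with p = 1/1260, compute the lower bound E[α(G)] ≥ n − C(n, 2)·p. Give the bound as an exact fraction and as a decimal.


E[|E(G)|] = C(140, 2)·p = 9730 · (1/1260) = 139/18.
E[α(G)] ≥ n − E[|E(G)|] = 140 − 139/18 = 2381/18.
Numerically: ≈ 132.27778.
(This is only a lower bound; the true E[α(G)] may be larger.)

E[α(G)] ≥ 2381/18 ≈ 132.27778.


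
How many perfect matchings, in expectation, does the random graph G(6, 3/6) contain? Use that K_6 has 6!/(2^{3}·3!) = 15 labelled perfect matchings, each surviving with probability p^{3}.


K_6 has 6!/(2^{3}·3!) = 15 labelled perfect matchings.
For each such perfect matching H, let X_H = 1 if all 3 edges of H are present in G. Then P[X_H = 1] = p^{3} = (1/2)^{3} = 1/8.
By linearity: E[X] = Σ_H E[X_H] = 15 · p^{3} = 15 · 1/8 = 15/8.
Numerically: E[X] ≈ 1.875.

E[X] = 15 · (1/2)^{3} = 15/8 ≈ 1.875.


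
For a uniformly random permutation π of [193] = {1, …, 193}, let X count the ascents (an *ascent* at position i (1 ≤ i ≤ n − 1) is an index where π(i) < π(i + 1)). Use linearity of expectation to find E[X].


Write X = Σ X_I over i = 1, …, 192, with X_I the indicator of one ascent.
There are 192 indicators.
For each fixed i, the pair (π(i), π(i+1)) is a uniformly random ordered pair of distinct values from {1, …, 193}; by symmetry P[π(i) < π(i+1)] = 1/2.
By linearity: E[X] = 192 · (1/2) = (193 − 1) · (1/2) = 96 ≈ 96.0000.

E[X] = 96 = 96.0000.


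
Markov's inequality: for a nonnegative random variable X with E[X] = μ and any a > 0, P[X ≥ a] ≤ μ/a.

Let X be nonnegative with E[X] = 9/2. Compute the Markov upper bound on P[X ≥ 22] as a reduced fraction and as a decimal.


μ = E[X] = 9/2, a = 22.
Markov: P[X ≥ 22] ≤ μ/a = (9/2)/22 = 9/44.
Numerically: ≈ 0.20455.
(Since a = 22 > μ = 4.50000, the bound 9/44 is < 1 and informative.)

P[X ≥ 22] ≤ 9/44 ≈ 0.20455.


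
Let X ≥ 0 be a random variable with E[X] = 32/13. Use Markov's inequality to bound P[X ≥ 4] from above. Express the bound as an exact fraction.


μ = E[X] = 32/13, a = 4.
Markov: P[X ≥ 4] ≤ μ/a = (32/13)/4 = 8/13.
Numerically: ≈ 0.6154.
(Since a = 4 > μ = 2.4615, the bound 8/13 is < 1 and informative.)

P[X ≥ 4] ≤ 8/13 ≈ 0.6154.


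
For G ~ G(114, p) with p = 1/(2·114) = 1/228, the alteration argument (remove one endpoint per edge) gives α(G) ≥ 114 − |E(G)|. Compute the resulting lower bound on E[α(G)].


E[|E(G)|] = C(114, 2)·p = 6441 · (1/228) = 113/4.
E[α(G)] ≥ n − E[|E(G)|] = 114 − 113/4 = 343/4.
Numerically: ≈ 85.7500.
(This is only a lower bound; the true E[α(G)] may be larger.)

E[α(G)] ≥ 343/4 ≈ 85.7500.


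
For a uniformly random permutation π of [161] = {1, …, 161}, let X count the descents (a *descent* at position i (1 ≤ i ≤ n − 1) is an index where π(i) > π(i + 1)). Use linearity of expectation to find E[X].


Write X = Σ X_I over i = 1, …, 160, with X_I the indicator of one descent.
There are 160 indicators.
For each fixed i, the pair (π(i), π(i+1)) is a uniformly random ordered pair of distinct values from {1, …, 161}; by symmetry P[π(i) > π(i+1)] = 1/2.
By linearity: E[X] = 160 · (1/2) = (161 − 1) · (1/2) = 80 ≈ 80.000000.

E[X] = 80 = 80.000000.


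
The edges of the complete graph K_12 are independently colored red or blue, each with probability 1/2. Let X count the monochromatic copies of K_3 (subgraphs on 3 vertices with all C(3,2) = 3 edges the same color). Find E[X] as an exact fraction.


Let X = Σ_S X_S over the C(12, 3) = 220 subsets S of size 3, where X_S = 1 if the K_3 on S is monochromatic.
For a fixed S, the K_3 on S has C(3, 2) = 3 edges. P[all 3 edges red] = (1/2)^3, and likewise for blue, so P[monochromatic] = 2·(1/2)^3 = 2^{1 − 3} = 1/4.
By linearity of expectation: E[X] = C(12, 3) · 2^{1 − 3} = 220 · 1/4 = 55.
Numerically: E[X] ≈ 55.00000.

E[X] = C(12,3)·2^(1−C(3,2)) = 55 ≈ 55.00000.


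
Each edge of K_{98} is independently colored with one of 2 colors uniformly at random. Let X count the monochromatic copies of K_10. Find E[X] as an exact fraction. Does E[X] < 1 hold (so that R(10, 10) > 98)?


E[X] = C(98, 10) · 2^{1 − 45} = 14005614014756 · 2^{−44} = 14005614014756/17592186044416.
As a reduced fraction: E[X] = 3501403503689/4398046511104 ≈ 0.796.
Is E[X] < 1? YES.
Since E[X] < 1, there exists a 2-coloring of K_{98} with no monochromatic K_10; hence R(10, 10) > 98.

E[X] = 3501403503689/4398046511104 ≈ 0.796; E[X] < 1, so R(10, 10) > 98.


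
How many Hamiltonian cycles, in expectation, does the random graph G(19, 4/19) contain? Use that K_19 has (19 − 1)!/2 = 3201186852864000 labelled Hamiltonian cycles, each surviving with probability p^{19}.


K_19 has (19 − 1)!/2 = 3201186852864000 labelled Hamiltonian cycles.
For each such Hamiltonian cycle H, let X_H = 1 if all 19 edges of H are present in G. Then P[X_H = 1] = p^{19} = (4/19)^{19} = 274877906944/1978419655660313589123979.
By linearity of expectation: E[X] = Σ_H E[X_H] = 3201186852864000 · p^{19} = 3201186852864000 · 274877906944/1978419655660313589123979 = 879935541851906811887616000/1978419655660313589123979.
Numerically: E[X] ≈ 445.

E[X] = 3201186852864000 · (4/19)^{19} = 879935541851906811887616000/1978419655660313589123979 ≈ 445.


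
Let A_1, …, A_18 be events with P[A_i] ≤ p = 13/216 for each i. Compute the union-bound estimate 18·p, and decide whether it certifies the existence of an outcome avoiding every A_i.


Union bound: P[∪_{i=1}^{18} A_i] ≤ Σ_i P[A_i] ≤ 18·p = 18·(13/216) = 13/12.
Numerically: 13/12 ≈ 1.083333.
Is 13/12 < 1? NO.
Since the bound 13/12 is ≥ 1, the union bound is uninformative here; it does NOT by itself certify existence.

18·p = 13/12 ≈ 1.083333; existence NOT certified by the union bound.


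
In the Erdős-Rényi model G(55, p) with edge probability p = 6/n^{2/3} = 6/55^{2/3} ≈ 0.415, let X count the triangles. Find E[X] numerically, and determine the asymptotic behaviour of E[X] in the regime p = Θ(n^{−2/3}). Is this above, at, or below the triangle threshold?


Number of potential triangles: C(55, 3) = 26235.
Each occurs with probability p³ ≈ (0.415)³ ≈ 7.14050e-02.
By linearity: E[X] = C(55, 3)·p³ ≈ 26235 · 7.14050e-02 ≈ 1873.309.
Since α = 2/3 < 1, p = c/n^{2/3} ≫ 1/n is above the triangle threshold p ~ 1/n. Asymptotically E[X] ~ (c³/6)·n^{3(1−α)} = (6³/6)·n^{1} → ∞; triangles are abundant w.h.p.

E[X] ≈ 1873.309; in regime p = Θ(1/n^{2/3}) E[X] diverges (above the triangle threshold p ~ 1/n).


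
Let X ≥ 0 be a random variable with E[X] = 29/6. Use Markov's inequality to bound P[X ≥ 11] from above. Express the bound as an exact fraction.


μ = E[X] = 29/6, a = 11.
Markov: P[X ≥ 11] ≤ μ/a = (29/6)/11 = 29/66.
Numerically: ≈ 0.43939.
(Since a = 11 > μ = 4.83333, the bound 29/66 is < 1 and informative.)

P[X ≥ 11] ≤ 29/66 ≈ 0.43939.


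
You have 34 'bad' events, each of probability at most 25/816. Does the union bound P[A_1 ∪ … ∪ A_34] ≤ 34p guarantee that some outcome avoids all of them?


Union bound: P[∪_{i=1}^{34} A_i] ≤ Σ_i P[A_i] ≤ 34·p = 34·(25/816) = 25/24.
Numerically: 25/24 ≈ 1.04167.
Is 25/24 < 1? NO.
Since the bound 25/24 is ≥ 1, the union bound is uninformative here; it does NOT by itself certify existence.

34·p = 25/24 ≈ 1.04167; existence NOT certified by the union bound.


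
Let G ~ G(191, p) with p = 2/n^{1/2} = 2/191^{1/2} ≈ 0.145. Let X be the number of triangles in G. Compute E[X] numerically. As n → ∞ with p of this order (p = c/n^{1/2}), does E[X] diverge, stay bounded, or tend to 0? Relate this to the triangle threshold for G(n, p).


Number of potential triangles: C(191, 3) = 1143135.
Each occurs with probability p³ ≈ (0.145)³ ≈ 3.03068e-03.
By linearity: E[X] = C(191, 3)·p³ ≈ 1143135 · 3.03068e-03 ≈ 3464.475.
Since α = 1/2 < 1, p = c/n^{1/2} ≫ 1/n is above the triangle threshold p ~ 1/n. Asymptotically E[X] ~ (c³/6)·n^{3(1−α)} = (2³/6)·n^{1.5} → ∞; triangles are abundant w.h.p.

E[X] ≈ 3464.475; in regime p = Θ(1/n^{1/2}) E[X] diverges (above the triangle threshold p ~ 1/n).


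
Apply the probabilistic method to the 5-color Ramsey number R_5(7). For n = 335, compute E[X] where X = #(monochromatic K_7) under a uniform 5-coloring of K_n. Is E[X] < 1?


E[X] = C(335, 7) · 5^{1 − 21} = 88202498238195 · 5^{−20} = 88202498238195/95367431640625.
As a reduced fraction: E[X] = 17640499647639/19073486328125 ≈ 0.924870.
Is E[X] < 1? YES.
Since E[X] < 1, there exists a 5-coloring of K_{335} with no monochromatic K_7; hence R_5(7) > 335.

E[X] = 17640499647639/19073486328125 ≈ 0.924870; E[X] < 1, so R_5(7) > 335.


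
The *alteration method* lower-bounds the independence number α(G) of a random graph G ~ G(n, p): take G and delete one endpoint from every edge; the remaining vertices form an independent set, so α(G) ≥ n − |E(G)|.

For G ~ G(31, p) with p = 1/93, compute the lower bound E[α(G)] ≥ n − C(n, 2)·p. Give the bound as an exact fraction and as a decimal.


E[|E(G)|] = C(31, 2)·p = 465 · (1/93) = 5.
E[α(G)] ≥ n − E[|E(G)|] = 31 − 5 = 26.
Numerically: ≈ 26.0000.
(This is only a lower bound; the true E[α(G)] may be larger.)

E[α(G)] ≥ 26 ≈ 26.0000.


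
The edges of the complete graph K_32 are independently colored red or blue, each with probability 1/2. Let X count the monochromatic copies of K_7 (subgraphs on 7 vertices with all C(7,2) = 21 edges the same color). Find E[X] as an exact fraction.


Let X = Σ_S X_S over the C(32, 7) = 3365856 subsets S of size 7, where X_S = 1 if the K_7 on S is monochromatic.
For a fixed S, the K_7 on S has C(7, 2) = 21 edges. P[all 21 edges red] = (1/2)^21, and likewise for blue, so P[monochromatic] = 2·(1/2)^21 = 2^{1 − 21} = 1/1048576.
Summing: E[X] = C(32, 7) · 2^{1 − 21} = 3365856 · 1/1048576 = 105183/32768.
Numerically: E[X] ≈ 3.20993.

E[X] = C(32,7)·2^(1−C(7,2)) = 105183/32768 ≈ 3.20993.


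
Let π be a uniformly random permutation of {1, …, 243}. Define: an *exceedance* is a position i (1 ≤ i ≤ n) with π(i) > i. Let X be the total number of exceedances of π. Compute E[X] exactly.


Write X = Σ_{i=1}^{243} X_i, where X_i = 1_{π(i) > i}.
For each fixed i, π(i) is uniform over {1, …, 243} (marginal of a uniform permutation), so P[π(i) > i] = (n − i)/n. Summing: Σ_{i=1}^{243} (n − i)/n = (0 + 1 + … + 242)/243 = 243(243 − 1)/(2·243) = (243 − 1)/2.
Hence E[X] = Σ_{i=1}^{243} (243 − i)/243 = 121 ≈ 121.000.

E[X] = 121 = 121.000.


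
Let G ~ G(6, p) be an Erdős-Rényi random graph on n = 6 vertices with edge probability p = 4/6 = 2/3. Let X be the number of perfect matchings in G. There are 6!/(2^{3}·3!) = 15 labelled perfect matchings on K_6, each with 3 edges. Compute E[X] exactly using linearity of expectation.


K_6 has 6!/(2^{3}·3!) = 15 labelled perfect matchings.
For each such perfect matching H, let X_H = 1 if all 3 edges of H are present in G. Then P[X_H = 1] = p^{3} = (2/3)^{3} = 8/27.
By linearity: E[X] = Σ_H E[X_H] = 15 · p^{3} = 15 · 8/27 = 40/9.
Numerically: E[X] ≈ 4.444.

E[X] = 15 · (2/3)^{3} = 40/9 ≈ 4.444.


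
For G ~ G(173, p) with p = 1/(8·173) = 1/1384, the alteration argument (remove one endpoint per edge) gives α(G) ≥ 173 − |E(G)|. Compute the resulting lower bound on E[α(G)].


E[|E(G)|] = C(173, 2)·p = 14878 · (1/1384) = 43/4.
E[α(G)] ≥ n − E[|E(G)|] = 173 − 43/4 = 649/4.
Numerically: ≈ 162.250.
(This is only a lower bound; the true E[α(G)] may be larger.)

E[α(G)] ≥ 649/4 ≈ 162.250.


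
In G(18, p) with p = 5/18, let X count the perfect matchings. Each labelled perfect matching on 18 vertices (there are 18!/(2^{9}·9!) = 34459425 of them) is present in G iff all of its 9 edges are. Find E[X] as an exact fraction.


K_18 has 18!/(2^{9}·9!) = 34459425 labelled perfect matchings.
For each such perfect matching H, let X_H = 1 if all 9 edges of H are present in G. Then P[X_H = 1] = p^{9} = (5/18)^{9} = 1953125/198359290368.
By linearity of expectation: E[X] = Σ_H E[X_H] = 34459425 · p^{9} = 34459425 · 1953125/198359290368 = 830908203125/2448880128.
Numerically: E[X] ≈ 339.301.

E[X] = 34459425 · (5/18)^{9} = 830908203125/2448880128 ≈ 339.301.


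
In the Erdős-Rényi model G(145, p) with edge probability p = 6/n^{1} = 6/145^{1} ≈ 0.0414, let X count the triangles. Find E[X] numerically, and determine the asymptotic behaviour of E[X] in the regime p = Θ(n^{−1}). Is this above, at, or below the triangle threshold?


Number of potential triangles: C(145, 3) = 497640.
Each occurs with probability p³ ≈ (0.0414)³ ≈ 7.08516e-05.
By linearity: E[X] = C(145, 3)·p³ ≈ 497640 · 7.08516e-05 ≈ 35.259.
Here α = 1, so p = 6/n is exactly at the triangle threshold p ~ 1/n. Asymptotically E[X] → c³/6 = 6³/6 = 36 ≈ 36.000, a bounded constant. In this regime the triangle count is asymptotically Poisson(c³/6).

E[X] ≈ 35.259; in regime p = Θ(1/n^{1}) E[X] stays bounded (at the triangle threshold p ~ 1/n).


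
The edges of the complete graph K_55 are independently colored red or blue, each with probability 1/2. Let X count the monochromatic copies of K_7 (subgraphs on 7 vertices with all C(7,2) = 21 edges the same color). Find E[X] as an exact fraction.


Let X = Σ_S X_S over the C(55, 7) = 202927725 subsets S of size 7, where X_S = 1 if the K_7 on S is monochromatic.
For a fixed S, the K_7 on S has C(7, 2) = 21 edges. P[all 21 edges red] = (1/2)^21, and likewise for blue, so P[monochromatic] = 2·(1/2)^21 = 2^{1 − 21} = 1/1048576.
Summing: E[X] = C(55, 7) · 2^{1 − 21} = 202927725 · 1/1048576 = 202927725/1048576.
Numerically: E[X] ≈ 193.5270.

E[X] = C(55,7)·2^(1−C(7,2)) = 202927725/1048576 ≈ 193.5270.


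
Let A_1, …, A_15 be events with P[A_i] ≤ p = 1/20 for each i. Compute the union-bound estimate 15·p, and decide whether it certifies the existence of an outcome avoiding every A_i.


Union bound: P[∪_{i=1}^{15} A_i] ≤ Σ_i P[A_i] ≤ 15·p = 15·(1/20) = 3/4.
Numerically: 3/4 ≈ 0.75000.
Is 3/4 < 1? YES.
Since P[∪ A_i] ≤ 3/4 < 1, the complement has P[∩ A_i^c] ≥ 1 − 3/4 = 1/4 > 0, so some outcome avoids every A_i.

15·p = 3/4 ≈ 0.75000; existence CERTIFIED by the union bound.


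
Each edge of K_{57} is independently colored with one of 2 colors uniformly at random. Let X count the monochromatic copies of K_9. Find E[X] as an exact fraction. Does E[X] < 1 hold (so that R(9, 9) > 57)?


E[X] = C(57, 9) · 2^{1 − 36} = 8996462475 · 2^{−35} = 8996462475/34359738368.
As a reduced fraction: E[X] = 8996462475/34359738368 ≈ 0.262.
Is E[X] < 1? YES.
Since E[X] < 1, there exists a 2-coloring of K_{57} with no monochromatic K_9; hence R(9, 9) > 57.

E[X] = 8996462475/34359738368 ≈ 0.262; E[X] < 1, so R(9, 9) > 57.


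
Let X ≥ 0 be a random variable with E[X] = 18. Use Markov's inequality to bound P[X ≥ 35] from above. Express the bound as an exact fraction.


μ = E[X] = 18, a = 35.
Markov: P[X ≥ 35] ≤ μ/a = (18)/35 = 18/35.
Numerically: ≈ 0.514286.
(Since a = 35 > μ = 18.000000, the bound 18/35 is < 1 and informative.)

P[X ≥ 35] ≤ 18/35 ≈ 0.514286.


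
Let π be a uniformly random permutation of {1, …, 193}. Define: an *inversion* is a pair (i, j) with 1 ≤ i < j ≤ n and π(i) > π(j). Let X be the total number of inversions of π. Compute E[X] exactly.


Write X = Σ X_I over the C(193, 2) = 18528 pairs i < j, with X_I the indicator of one inversion.
There are 18528 indicators.
For each fixed pair i < j, the values π(i) and π(j) are two distinct elements of {1, …, 193} in uniformly random order; by symmetry P[π(i) > π(j)] = 1/2.
By linearity: E[X] = 18528 · (1/2) = C(193, 2) · (1/2) = 18528/2 = 9264 ≈ 9264.000000.

E[X] = 9264 = 9264.000000.


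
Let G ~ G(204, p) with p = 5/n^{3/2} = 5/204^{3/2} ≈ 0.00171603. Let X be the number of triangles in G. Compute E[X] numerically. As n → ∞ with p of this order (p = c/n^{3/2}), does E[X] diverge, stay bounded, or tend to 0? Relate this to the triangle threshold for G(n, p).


Number of potential triangles: C(204, 3) = 1394204.
Each occurs with probability p³ ≈ (0.00171603)³ ≈ 5.05329043e-09.
By linearity: E[X] = C(204, 3)·p³ ≈ 1394204 · 5.05329043e-09 ≈ 0.007045.
Since α = 3/2 > 1, p = c/n^{3/2} = o(1/n) is below the triangle threshold p ~ 1/n. Asymptotically E[X] ~ (c³/6)·n^{3(1−α)} = (5³/6)·n^{-1.5} → 0, so by Markov's inequality G has no triangles w.h.p.

E[X] ≈ 0.007045; in regime p = Θ(1/n^{3/2}) E[X] tends to 0 (below the triangle threshold p ~ 1/n).


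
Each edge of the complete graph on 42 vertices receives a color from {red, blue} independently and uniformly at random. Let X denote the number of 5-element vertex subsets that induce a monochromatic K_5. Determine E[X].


Let X = Σ_S X_S over the C(42, 5) = 850668 subsets S of size 5, where X_S = 1 if the K_5 on S is monochromatic.
For a fixed S, the K_5 on S has C(5, 2) = 10 edges. P[all 10 edges red] = (1/2)^10, and likewise for blue, so P[monochromatic] = 2·(1/2)^10 = 2^{1 − 10} = 1/512.
By linearity of expectation: E[X] = C(42, 5) · 2^{1 − 10} = 850668 · 1/512 = 212667/128.
Numerically: E[X] ≈ 1661.461.

E[X] = C(42,5)·2^(1−C(5,2)) = 212667/128 ≈ 1661.461.


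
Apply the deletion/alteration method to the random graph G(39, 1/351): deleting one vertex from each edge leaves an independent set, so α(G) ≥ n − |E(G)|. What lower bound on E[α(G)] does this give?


E[|E(G)|] = C(39, 2)·p = 741 · (1/351) = 19/9.
E[α(G)] ≥ n − E[|E(G)|] = 39 − 19/9 = 332/9.
Numerically: ≈ 36.8889.
(This is only a lower bound; the true E[α(G)] may be larger.)

E[α(G)] ≥ 332/9 ≈ 36.8889.


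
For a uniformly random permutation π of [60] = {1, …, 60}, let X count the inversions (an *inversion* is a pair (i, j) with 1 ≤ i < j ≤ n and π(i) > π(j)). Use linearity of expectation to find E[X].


Write X = Σ X_I over the C(60, 2) = 1770 pairs i < j, with X_I the indicator of one inversion.
There are 1770 indicators.
For each fixed pair i < j, the values π(i) and π(j) are two distinct elements of {1, …, 60} in uniformly random order; by symmetry P[π(i) > π(j)] = 1/2.
By linearity: E[X] = 1770 · (1/2) = C(60, 2) · (1/2) = 1770/2 = 885 ≈ 885.0000.

E[X] = 885 = 885.0000.


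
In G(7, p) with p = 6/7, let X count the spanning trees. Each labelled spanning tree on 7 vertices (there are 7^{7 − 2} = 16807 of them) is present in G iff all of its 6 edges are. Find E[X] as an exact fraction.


K_7 has 7^{7 − 2} = 16807 labelled spanning trees.
For each such spanning tree H, let X_H = 1 if all 6 edges of H are present in G. Then P[X_H = 1] = p^{6} = (6/7)^{6} = 46656/117649.
Summing the indicators: E[X] = Σ_H E[X_H] = 16807 · p^{6} = 16807 · 46656/117649 = 46656/7.
Numerically: E[X] ≈ 6665.1.

E[X] = 16807 · (6/7)^{6} = 46656/7 ≈ 6665.1.


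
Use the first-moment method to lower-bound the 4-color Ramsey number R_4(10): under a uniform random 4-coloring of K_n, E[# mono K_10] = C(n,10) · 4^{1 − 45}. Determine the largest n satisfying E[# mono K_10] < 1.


We need C(n, 10) · 4^{1 − 45} < 1, i.e. C(n, 10) < 4^{45 − 1} = 309485009821345068724781056.
Check values of n near the boundary:
  n = 2018: C(2018, 10) = 301820606687612220663963508; 301820606687612220663963508 < 309485009821345068724781056? YES
  n = 2019: C(2019, 10) = 303322949179835278009229628; 303322949179835278009229628 < 309485009821345068724781056? YES
  n = 2020: C(2020, 10) = 304832018578739931133653656; 304832018578739931133653656 < 309485009821345068724781056? YES
  n = 2021: C(2021, 10) = 306347841644770462864800616; 306347841644770462864800616 < 309485009821345068724781056? YES
  n = 2022: C(2022, 10) = 307870445231474093395937796; 307870445231474093395937796 < 309485009821345068724781056? YES
  n = 2023: C(2023, 10) = 309399856285778485315440716; 309399856285778485315440716 < 309485009821345068724781056? YES
  n = 2024: C(2024, 10) = 310936101848269937576192656; 310936101848269937576192656 < 309485009821345068724781056? NO
  n = 2025: C(2025, 10) = 312479209053472269772600560; 312479209053472269772600560 < 309485009821345068724781056? NO
The largest n with C(n, 10) < 309485009821345068724781056 is n = 2023 (where E[X] = 77349964071444621328860179/77371252455336267181195264 ≈ 0.9997). Hence R_4(10) > 2023, i.e. R_4(10) ≥ 2024.

Largest n = 2023; hence R_4(10) > 2023.


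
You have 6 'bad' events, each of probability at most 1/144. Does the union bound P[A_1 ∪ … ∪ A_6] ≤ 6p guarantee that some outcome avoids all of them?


Union bound: P[∪_{i=1}^{6} A_i] ≤ Σ_i P[A_i] ≤ 6·p = 6·(1/144) = 1/24.
Numerically: 1/24 ≈ 0.0417.
Is 1/24 < 1? YES.
Since P[∪ A_i] ≤ 1/24 < 1, the complement has P[∩ A_i^c] ≥ 1 − 1/24 = 23/24 > 0, so some outcome avoids every A_i.

6·p = 1/24 ≈ 0.0417; existence CERTIFIED by the union bound.


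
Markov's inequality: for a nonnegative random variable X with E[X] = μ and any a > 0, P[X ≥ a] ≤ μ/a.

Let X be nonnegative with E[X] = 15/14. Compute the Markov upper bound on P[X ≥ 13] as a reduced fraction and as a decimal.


μ = E[X] = 15/14, a = 13.
Markov: P[X ≥ 13] ≤ μ/a = (15/14)/13 = 15/182.
Numerically: ≈ 0.082.
(Since a = 13 > μ = 1.071, the bound 15/182 is < 1 and informative.)

P[X ≥ 13] ≤ 15/182 ≈ 0.082.


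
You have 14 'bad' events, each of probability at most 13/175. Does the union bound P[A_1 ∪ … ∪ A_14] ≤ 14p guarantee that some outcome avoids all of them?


Union bound: P[∪_{i=1}^{14} A_i] ≤ Σ_i P[A_i] ≤ 14·p = 14·(13/175) = 26/25.
Numerically: 26/25 ≈ 1.040.
Is 26/25 < 1? NO.
Since the bound 26/25 is ≥ 1, the union bound is uninformative here; it does NOT by itself certify existence.

14·p = 26/25 ≈ 1.040; existence NOT certified by the union bound.


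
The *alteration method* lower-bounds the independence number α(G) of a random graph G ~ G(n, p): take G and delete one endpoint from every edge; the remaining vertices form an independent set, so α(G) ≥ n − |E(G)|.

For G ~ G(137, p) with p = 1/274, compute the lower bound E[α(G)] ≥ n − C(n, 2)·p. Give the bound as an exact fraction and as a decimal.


E[|E(G)|] = C(137, 2)·p = 9316 · (1/274) = 34.
E[α(G)] ≥ n − E[|E(G)|] = 137 − 34 = 103.
Numerically: ≈ 103.00000.
(This is only a lower bound; the true E[α(G)] may be larger.)

E[α(G)] ≥ 103 ≈ 103.00000.
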